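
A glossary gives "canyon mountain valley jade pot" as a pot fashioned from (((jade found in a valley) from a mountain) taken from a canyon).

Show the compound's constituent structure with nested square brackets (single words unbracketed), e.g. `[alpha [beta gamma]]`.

[[canyon [mountain [valley jade]]] pot]

At the top level: head "pot"; modifier "canyon mountain valley jade".
Within "canyon mountain valley jade", the head is "jade" (specifically "mountain valley jade") and the modifier is "canyon".
Within "mountain valley jade", the head is "jade" (specifically "valley jade") and the modifier is "mountain".
Within "valley jade", the head is "jade" and the modifier is "valley".
Assembled: [[canyon [mountain [valley jade]]] pot].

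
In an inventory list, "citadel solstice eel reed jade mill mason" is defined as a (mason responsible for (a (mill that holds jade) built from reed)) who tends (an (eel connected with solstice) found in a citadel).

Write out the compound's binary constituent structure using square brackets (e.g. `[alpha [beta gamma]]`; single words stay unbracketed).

At the top level: head "mason" (specifically "reed jade mill mason"); modifier "citadel solstice eel".
Within "citadel solstice eel", the head is "eel" (specifically "solstice eel") and the modifier is "citadel".
Within "solstice eel", the head is "eel" and the modifier is "solstice".
Within "reed jade mill mason", the head is "mason" and the modifier is "reed jade mill".
Within "reed jade mill", the head is "mill" (specifically "jade mill") and the modifier is "reed".
Within "jade mill", the head is "mill" and the modifier is "jade".
Assembled: [[citadel [solstice eel]] [[reed [jade mill]] mason]].

[[citadel [solstice eel]] [[reed [jade mill]] mason]]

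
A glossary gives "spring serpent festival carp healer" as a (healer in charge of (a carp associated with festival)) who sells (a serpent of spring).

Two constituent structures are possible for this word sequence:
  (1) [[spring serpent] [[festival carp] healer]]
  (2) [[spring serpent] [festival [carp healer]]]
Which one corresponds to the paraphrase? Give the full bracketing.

[[spring serpent] [[festival carp] healer]]

The paraphrase's head is the "healer" part ("festival carp healer"); its modifier is "spring serpent".
That top-level split, carried through the inner groups, gives [[spring serpent] [[festival carp] healer]].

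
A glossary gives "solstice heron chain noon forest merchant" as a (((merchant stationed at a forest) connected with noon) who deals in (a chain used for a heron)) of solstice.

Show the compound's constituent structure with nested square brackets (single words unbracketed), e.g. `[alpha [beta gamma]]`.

[solstice [[heron chain] [noon [forest merchant]]]]

The outermost head in the paraphrase is "merchant" (specifically "heron chain noon forest merchant"), modified by "solstice".
"heron chain noon forest merchant" → head "merchant" (specifically "noon forest merchant"), modifier "heron chain".
"heron chain" → head "chain", modifier "heron".
"noon forest merchant" → head "merchant" (specifically "forest merchant"), modifier "noon".
"forest merchant" → head "merchant", modifier "forest".
Assembled: [solstice [[heron chain] [noon [forest merchant]]]].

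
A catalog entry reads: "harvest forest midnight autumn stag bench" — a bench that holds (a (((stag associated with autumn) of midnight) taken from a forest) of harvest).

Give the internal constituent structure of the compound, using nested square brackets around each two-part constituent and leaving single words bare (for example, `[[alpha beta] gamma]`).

[[harvest [forest [midnight [autumn stag]]]] bench]

Overall it is a kind of bench; the modifier is "harvest forest midnight autumn stag".
Inside "harvest forest midnight autumn stag": head "stag" (specifically "forest midnight autumn stag"), modifier "harvest".
Inside "forest midnight autumn stag": head "stag" (specifically "midnight autumn stag"), modifier "forest".
Inside "midnight autumn stag": head "stag" (specifically "autumn stag"), modifier "midnight".
Inside "autumn stag": head "stag", modifier "autumn".
So the structure is [[harvest [forest [midnight [autumn stag]]]] bench].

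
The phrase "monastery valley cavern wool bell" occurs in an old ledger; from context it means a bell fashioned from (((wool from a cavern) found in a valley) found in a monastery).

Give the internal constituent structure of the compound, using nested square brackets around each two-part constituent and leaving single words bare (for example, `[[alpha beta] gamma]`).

[[monastery [valley [cavern wool]]] bell]

At the top level: head "bell"; modifier "monastery valley cavern wool".
"monastery valley cavern wool" → head "wool" (specifically "valley cavern wool"), modifier "monastery".
"valley cavern wool" → head "wool" (specifically "cavern wool"), modifier "valley".
"cavern wool" → head "wool", modifier "cavern".
Assembled: [[monastery [valley [cavern wool]]] bell].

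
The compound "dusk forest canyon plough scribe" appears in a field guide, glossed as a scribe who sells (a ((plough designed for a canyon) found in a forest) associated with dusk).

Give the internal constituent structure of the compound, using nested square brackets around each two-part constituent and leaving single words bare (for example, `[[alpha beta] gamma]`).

At the top level: head "scribe"; modifier "dusk forest canyon plough".
"dusk forest canyon plough" → head "plough" (specifically "forest canyon plough"), modifier "dusk".
"forest canyon plough" → head "plough" (specifically "canyon plough"), modifier "forest".
"canyon plough" → head "plough", modifier "canyon".
Assembled: [[dusk [forest [canyon plough]]] scribe].

[[dusk [forest [canyon plough]]] scribe]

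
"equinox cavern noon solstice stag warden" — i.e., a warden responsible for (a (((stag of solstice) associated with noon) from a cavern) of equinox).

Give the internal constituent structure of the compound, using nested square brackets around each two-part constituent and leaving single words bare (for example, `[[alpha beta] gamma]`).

Whole compound: head "warden", modifier "equinox cavern noon solstice stag".
Inside "equinox cavern noon solstice stag": head "stag" (specifically "cavern noon solstice stag"), modifier "equinox".
Inside "cavern noon solstice stag": head "stag" (specifically "noon solstice stag"), modifier "cavern".
Inside "noon solstice stag": head "stag" (specifically "solstice stag"), modifier "noon".
Inside "solstice stag": head "stag", modifier "solstice".
Assembled: [[equinox [cavern [noon [solstice stag]]]] warden].

[[equinox [cavern [noon [solstice stag]]]] warden]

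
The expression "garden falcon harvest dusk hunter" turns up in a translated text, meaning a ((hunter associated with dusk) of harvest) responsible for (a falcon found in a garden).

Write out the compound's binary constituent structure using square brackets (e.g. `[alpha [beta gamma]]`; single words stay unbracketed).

At the top level: head "hunter" (specifically "harvest dusk hunter"); modifier "garden falcon".
Inside "garden falcon": head "falcon", modifier "garden".
Inside "harvest dusk hunter": head "hunter" (specifically "dusk hunter"), modifier "harvest".
Inside "dusk hunter": head "hunter", modifier "dusk".
Putting it together: [[garden falcon] [harvest [dusk hunter]]].

[[garden falcon] [harvest [dusk hunter]]]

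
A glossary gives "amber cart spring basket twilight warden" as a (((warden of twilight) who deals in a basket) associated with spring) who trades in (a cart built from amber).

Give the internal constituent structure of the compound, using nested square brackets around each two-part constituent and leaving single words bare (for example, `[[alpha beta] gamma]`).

[[amber cart] [spring [basket [twilight warden]]]]

Overall it is a kind of warden (specifically "spring basket twilight warden"); the modifier is "amber cart".
"amber cart" → head "cart", modifier "amber".
"spring basket twilight warden" → head "warden" (specifically "basket twilight warden"), modifier "spring".
"basket twilight warden" → head "warden" (specifically "twilight warden"), modifier "basket".
"twilight warden" → head "warden", modifier "twilight".
Assembled: [[amber cart] [spring [basket [twilight warden]]]].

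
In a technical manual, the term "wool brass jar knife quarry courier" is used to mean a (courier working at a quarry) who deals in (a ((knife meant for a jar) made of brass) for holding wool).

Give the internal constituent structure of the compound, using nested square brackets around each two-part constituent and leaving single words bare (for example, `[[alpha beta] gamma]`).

[[wool [brass [jar knife]]] [quarry courier]]

The outermost head in the paraphrase is "courier" (specifically "quarry courier"), modified by "wool brass jar knife".
Within "wool brass jar knife", the head is "knife" (specifically "brass jar knife") and the modifier is "wool".
Within "brass jar knife", the head is "knife" (specifically "jar knife") and the modifier is "brass".
Within "jar knife", the head is "knife" and the modifier is "jar".
Within "quarry courier", the head is "courier" and the modifier is "quarry".
Putting it together: [[wool [brass [jar knife]]] [quarry courier]].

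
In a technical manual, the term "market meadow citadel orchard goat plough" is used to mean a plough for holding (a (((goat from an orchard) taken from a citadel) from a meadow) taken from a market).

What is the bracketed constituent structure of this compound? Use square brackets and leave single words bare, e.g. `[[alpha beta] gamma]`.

[[market [meadow [citadel [orchard goat]]]] plough]

Whole compound: head "plough", modifier "market meadow citadel orchard goat".
Within "market meadow citadel orchard goat", the head is "goat" (specifically "meadow citadel orchard goat") and the modifier is "market".
Within "meadow citadel orchard goat", the head is "goat" (specifically "citadel orchard goat") and the modifier is "meadow".
Within "citadel orchard goat", the head is "goat" (specifically "orchard goat") and the modifier is "citadel".
Within "orchard goat", the head is "goat" and the modifier is "orchard".
Putting it together: [[market [meadow [citadel [orchard goat]]]] plough].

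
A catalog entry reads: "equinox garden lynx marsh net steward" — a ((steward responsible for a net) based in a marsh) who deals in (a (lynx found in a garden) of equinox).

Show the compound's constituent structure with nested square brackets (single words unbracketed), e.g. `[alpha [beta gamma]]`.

[[equinox [garden lynx]] [marsh [net steward]]]

The outermost head in the paraphrase is "steward" (specifically "marsh net steward"), modified by "equinox garden lynx".
Within "equinox garden lynx", the head is "lynx" (specifically "garden lynx") and the modifier is "equinox".
Within "garden lynx", the head is "lynx" and the modifier is "garden".
Within "marsh net steward", the head is "steward" (specifically "net steward") and the modifier is "marsh".
Within "net steward", the head is "steward" and the modifier is "net".
Putting it together: [[equinox [garden lynx]] [marsh [net steward]]].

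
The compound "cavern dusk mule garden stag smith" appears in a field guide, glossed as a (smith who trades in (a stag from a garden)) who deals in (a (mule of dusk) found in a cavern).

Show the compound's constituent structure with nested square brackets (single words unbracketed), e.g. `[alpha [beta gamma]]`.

At the top level: head "smith" (specifically "garden stag smith"); modifier "cavern dusk mule".
"cavern dusk mule" → head "mule" (specifically "dusk mule"), modifier "cavern".
"dusk mule" → head "mule", modifier "dusk".
"garden stag smith" → head "smith", modifier "garden stag".
"garden stag" → head "stag", modifier "garden".
So the structure is [[cavern [dusk mule]] [[garden stag] smith]].

[[cavern [dusk mule]] [[garden stag] smith]]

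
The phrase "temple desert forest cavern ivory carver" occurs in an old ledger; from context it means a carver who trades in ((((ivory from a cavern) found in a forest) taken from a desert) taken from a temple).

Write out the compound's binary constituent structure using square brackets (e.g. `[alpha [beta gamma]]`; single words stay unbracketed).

The outermost head in the paraphrase is "carver", modified by "temple desert forest cavern ivory".
Inside "temple desert forest cavern ivory": head "ivory" (specifically "desert forest cavern ivory"), modifier "temple".
Inside "desert forest cavern ivory": head "ivory" (specifically "forest cavern ivory"), modifier "desert".
Inside "forest cavern ivory": head "ivory" (specifically "cavern ivory"), modifier "forest".
Inside "cavern ivory": head "ivory", modifier "cavern".
Assembled: [[temple [desert [forest [cavern ivory]]]] carver].

[[temple [desert [forest [cavern ivory]]]] carver]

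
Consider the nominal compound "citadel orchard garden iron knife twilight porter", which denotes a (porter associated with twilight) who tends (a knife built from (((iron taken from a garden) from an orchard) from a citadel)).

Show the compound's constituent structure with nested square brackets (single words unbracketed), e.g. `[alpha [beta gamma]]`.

Whole compound: head "porter" (specifically "twilight porter"), modifier "citadel orchard garden iron knife".
"citadel orchard garden iron knife" → head "knife", modifier "citadel orchard garden iron".
"citadel orchard garden iron" → head "iron" (specifically "orchard garden iron"), modifier "citadel".
"orchard garden iron" → head "iron" (specifically "garden iron"), modifier "orchard".
"garden iron" → head "iron", modifier "garden".
"twilight porter" → head "porter", modifier "twilight".
Assembled: [[[citadel [orchard [garden iron]]] knife] [twilight porter]].

[[[citadel [orchard [garden iron]]] knife] [twilight porter]]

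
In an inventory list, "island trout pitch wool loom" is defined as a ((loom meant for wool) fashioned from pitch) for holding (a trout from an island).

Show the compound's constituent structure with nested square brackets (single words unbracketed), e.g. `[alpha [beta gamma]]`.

At the top level: head "loom" (specifically "pitch wool loom"); modifier "island trout".
"island trout" → head "trout", modifier "island".
"pitch wool loom" → head "loom" (specifically "wool loom"), modifier "pitch".
"wool loom" → head "loom", modifier "wool".
So the structure is [[island trout] [pitch [wool loom]]].

[[island trout] [pitch [wool loom]]]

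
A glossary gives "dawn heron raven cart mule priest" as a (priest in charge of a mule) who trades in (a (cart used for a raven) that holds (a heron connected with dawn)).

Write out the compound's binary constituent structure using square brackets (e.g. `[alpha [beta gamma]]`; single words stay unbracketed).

[[[dawn heron] [raven cart]] [mule priest]]

The outermost head in the paraphrase is "priest" (specifically "mule priest"), modified by "dawn heron raven cart".
Inside "dawn heron raven cart": head "cart" (specifically "raven cart"), modifier "dawn heron".
Inside "dawn heron": head "heron", modifier "dawn".
Inside "raven cart": head "cart", modifier "raven".
Inside "mule priest": head "priest", modifier "mule".
Putting it together: [[[dawn heron] [raven cart]] [mule priest]].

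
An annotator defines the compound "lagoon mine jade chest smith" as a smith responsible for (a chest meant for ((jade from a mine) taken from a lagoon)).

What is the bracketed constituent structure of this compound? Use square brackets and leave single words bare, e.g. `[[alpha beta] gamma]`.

[[[lagoon [mine jade]] chest] smith]

Overall it is a kind of smith; the modifier is "lagoon mine jade chest".
Inside "lagoon mine jade chest": head "chest", modifier "lagoon mine jade".
Inside "lagoon mine jade": head "jade" (specifically "mine jade"), modifier "lagoon".
Inside "mine jade": head "jade", modifier "mine".
Assembled: [[[lagoon [mine jade]] chest] smith].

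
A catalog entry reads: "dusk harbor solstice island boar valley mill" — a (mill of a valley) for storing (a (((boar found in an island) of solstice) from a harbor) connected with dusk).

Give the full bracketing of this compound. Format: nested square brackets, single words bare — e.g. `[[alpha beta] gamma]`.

[[dusk [harbor [solstice [island boar]]]] [valley mill]]

Whole compound: head "mill" (specifically "valley mill"), modifier "dusk harbor solstice island boar".
Within "dusk harbor solstice island boar", the head is "boar" (specifically "harbor solstice island boar") and the modifier is "dusk".
Within "harbor solstice island boar", the head is "boar" (specifically "solstice island boar") and the modifier is "harbor".
Within "solstice island boar", the head is "boar" (specifically "island boar") and the modifier is "solstice".
Within "island boar", the head is "boar" and the modifier is "island".
Within "valley mill", the head is "mill" and the modifier is "valley".
So the structure is [[dusk [harbor [solstice [island boar]]]] [valley mill]].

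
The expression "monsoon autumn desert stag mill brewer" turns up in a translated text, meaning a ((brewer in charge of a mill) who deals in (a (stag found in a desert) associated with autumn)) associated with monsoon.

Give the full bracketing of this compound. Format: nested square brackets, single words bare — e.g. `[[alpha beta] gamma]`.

Whole compound: head "brewer" (specifically "autumn desert stag mill brewer"), modifier "monsoon".
Inside "autumn desert stag mill brewer": head "brewer" (specifically "mill brewer"), modifier "autumn desert stag".
Inside "autumn desert stag": head "stag" (specifically "desert stag"), modifier "autumn".
Inside "desert stag": head "stag", modifier "desert".
Inside "mill brewer": head "brewer", modifier "mill".
So the structure is [monsoon [[autumn [desert stag]] [mill brewer]]].

[monsoon [[autumn [desert stag]] [mill brewer]]]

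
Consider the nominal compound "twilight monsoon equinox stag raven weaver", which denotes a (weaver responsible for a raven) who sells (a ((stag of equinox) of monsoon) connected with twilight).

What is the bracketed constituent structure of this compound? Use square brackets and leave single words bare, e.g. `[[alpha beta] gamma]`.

Overall it is a kind of weaver (specifically "raven weaver"); the modifier is "twilight monsoon equinox stag".
"twilight monsoon equinox stag" → head "stag" (specifically "monsoon equinox stag"), modifier "twilight".
"monsoon equinox stag" → head "stag" (specifically "equinox stag"), modifier "monsoon".
"equinox stag" → head "stag", modifier "equinox".
"raven weaver" → head "weaver", modifier "raven".
Assembled: [[twilight [monsoon [equinox stag]]] [raven weaver]].

[[twilight [monsoon [equinox stag]]] [raven weaver]]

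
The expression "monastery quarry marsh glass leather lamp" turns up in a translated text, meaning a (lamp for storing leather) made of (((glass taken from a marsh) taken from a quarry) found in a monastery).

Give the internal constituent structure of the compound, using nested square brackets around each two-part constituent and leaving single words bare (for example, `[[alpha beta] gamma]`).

[[monastery [quarry [marsh glass]]] [leather lamp]]

At the top level: head "lamp" (specifically "leather lamp"); modifier "monastery quarry marsh glass".
"monastery quarry marsh glass" → head "glass" (specifically "quarry marsh glass"), modifier "monastery".
"quarry marsh glass" → head "glass" (specifically "marsh glass"), modifier "quarry".
"marsh glass" → head "glass", modifier "marsh".
"leather lamp" → head "lamp", modifier "leather".
Assembled: [[monastery [quarry [marsh glass]]] [leather lamp]].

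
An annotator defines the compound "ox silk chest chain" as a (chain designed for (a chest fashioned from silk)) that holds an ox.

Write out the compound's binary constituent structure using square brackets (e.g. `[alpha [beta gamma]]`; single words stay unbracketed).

The outermost head in the paraphrase is "chain" (specifically "silk chest chain"), modified by "ox".
Within "silk chest chain", the head is "chain" and the modifier is "silk chest".
Within "silk chest", the head is "chest" and the modifier is "silk".
Putting it together: [ox [[silk chest] chain]].

[ox [[silk chest] chain]]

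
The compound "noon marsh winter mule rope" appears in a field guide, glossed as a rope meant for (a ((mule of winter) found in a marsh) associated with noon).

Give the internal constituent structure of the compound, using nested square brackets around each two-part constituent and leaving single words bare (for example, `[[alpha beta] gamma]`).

Whole compound: head "rope", modifier "noon marsh winter mule".
Within "noon marsh winter mule", the head is "mule" (specifically "marsh winter mule") and the modifier is "noon".
Within "marsh winter mule", the head is "mule" (specifically "winter mule") and the modifier is "marsh".
Within "winter mule", the head is "mule" and the modifier is "winter".
Assembled: [[noon [marsh [winter mule]]] rope].

[[noon [marsh [winter mule]]] rope]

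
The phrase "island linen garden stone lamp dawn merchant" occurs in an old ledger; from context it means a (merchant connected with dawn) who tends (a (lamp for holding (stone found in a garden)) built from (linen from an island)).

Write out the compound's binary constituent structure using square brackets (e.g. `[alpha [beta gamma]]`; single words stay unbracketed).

Whole compound: head "merchant" (specifically "dawn merchant"), modifier "island linen garden stone lamp".
Within "island linen garden stone lamp", the head is "lamp" (specifically "garden stone lamp") and the modifier is "island linen".
Within "island linen", the head is "linen" and the modifier is "island".
Within "garden stone lamp", the head is "lamp" and the modifier is "garden stone".
Within "garden stone", the head is "stone" and the modifier is "garden".
Within "dawn merchant", the head is "merchant" and the modifier is "dawn".
So the structure is [[[island linen] [[garden stone] lamp]] [dawn merchant]].

[[[island linen] [[garden stone] lamp]] [dawn merchant]]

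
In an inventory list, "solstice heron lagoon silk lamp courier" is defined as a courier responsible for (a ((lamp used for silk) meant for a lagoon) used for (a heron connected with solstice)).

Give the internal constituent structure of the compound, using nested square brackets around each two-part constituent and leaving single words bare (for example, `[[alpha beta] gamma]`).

[[[solstice heron] [lagoon [silk lamp]]] courier]

The outermost head in the paraphrase is "courier", modified by "solstice heron lagoon silk lamp".
Within "solstice heron lagoon silk lamp", the head is "lamp" (specifically "lagoon silk lamp") and the modifier is "solstice heron".
Within "solstice heron", the head is "heron" and the modifier is "solstice".
Within "lagoon silk lamp", the head is "lamp" (specifically "silk lamp") and the modifier is "lagoon".
Within "silk lamp", the head is "lamp" and the modifier is "silk".
Putting it together: [[[solstice heron] [lagoon [silk lamp]]] courier].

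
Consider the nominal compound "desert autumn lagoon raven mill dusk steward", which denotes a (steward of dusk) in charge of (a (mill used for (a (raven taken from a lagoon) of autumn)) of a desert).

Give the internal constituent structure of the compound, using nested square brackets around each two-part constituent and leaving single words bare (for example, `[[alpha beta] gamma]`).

[[desert [[autumn [lagoon raven]] mill]] [dusk steward]]

Whole compound: head "steward" (specifically "dusk steward"), modifier "desert autumn lagoon raven mill".
Within "desert autumn lagoon raven mill", the head is "mill" (specifically "autumn lagoon raven mill") and the modifier is "desert".
Within "autumn lagoon raven mill", the head is "mill" and the modifier is "autumn lagoon raven".
Within "autumn lagoon raven", the head is "raven" (specifically "lagoon raven") and the modifier is "autumn".
Within "lagoon raven", the head is "raven" and the modifier is "lagoon".
Within "dusk steward", the head is "steward" and the modifier is "dusk".
So the structure is [[desert [[autumn [lagoon raven]] mill]] [dusk steward]].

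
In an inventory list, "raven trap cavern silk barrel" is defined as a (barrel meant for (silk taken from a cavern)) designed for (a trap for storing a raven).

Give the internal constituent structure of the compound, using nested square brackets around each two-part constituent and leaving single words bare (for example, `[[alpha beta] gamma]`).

[[raven trap] [[cavern silk] barrel]]

Overall it is a kind of barrel (specifically "cavern silk barrel"); the modifier is "raven trap".
Within "raven trap", the head is "trap" and the modifier is "raven".
Within "cavern silk barrel", the head is "barrel" and the modifier is "cavern silk".
Within "cavern silk", the head is "silk" and the modifier is "cavern".
Putting it together: [[raven trap] [[cavern silk] barrel]].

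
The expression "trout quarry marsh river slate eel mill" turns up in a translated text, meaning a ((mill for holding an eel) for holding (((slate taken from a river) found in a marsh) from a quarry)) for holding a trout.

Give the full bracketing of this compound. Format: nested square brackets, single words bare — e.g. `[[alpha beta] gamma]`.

[trout [[quarry [marsh [river slate]]] [eel mill]]]

Overall it is a kind of mill (specifically "quarry marsh river slate eel mill"); the modifier is "trout".
Within "quarry marsh river slate eel mill", the head is "mill" (specifically "eel mill") and the modifier is "quarry marsh river slate".
Within "quarry marsh river slate", the head is "slate" (specifically "marsh river slate") and the modifier is "quarry".
Within "marsh river slate", the head is "slate" (specifically "river slate") and the modifier is "marsh".
Within "river slate", the head is "slate" and the modifier is "river".
Within "eel mill", the head is "mill" and the modifier is "eel".
Putting it together: [trout [[quarry [marsh [river slate]]] [eel mill]]].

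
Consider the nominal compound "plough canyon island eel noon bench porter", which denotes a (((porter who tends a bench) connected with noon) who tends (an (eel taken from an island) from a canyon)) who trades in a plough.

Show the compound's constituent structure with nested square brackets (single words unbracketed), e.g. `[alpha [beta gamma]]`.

At the top level: head "porter" (specifically "canyon island eel noon bench porter"); modifier "plough".
"canyon island eel noon bench porter" → head "porter" (specifically "noon bench porter"), modifier "canyon island eel".
"canyon island eel" → head "eel" (specifically "island eel"), modifier "canyon".
"island eel" → head "eel", modifier "island".
"noon bench porter" → head "porter" (specifically "bench porter"), modifier "noon".
"bench porter" → head "porter", modifier "bench".
Assembled: [plough [[canyon [island eel]] [noon [bench porter]]]].

[plough [[canyon [island eel]] [noon [bench porter]]]]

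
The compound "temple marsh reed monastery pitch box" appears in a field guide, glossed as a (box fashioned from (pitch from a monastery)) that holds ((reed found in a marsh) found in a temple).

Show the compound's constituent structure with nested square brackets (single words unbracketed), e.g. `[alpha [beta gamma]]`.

[[temple [marsh reed]] [[monastery pitch] box]]

At the top level: head "box" (specifically "monastery pitch box"); modifier "temple marsh reed".
Inside "temple marsh reed": head "reed" (specifically "marsh reed"), modifier "temple".
Inside "marsh reed": head "reed", modifier "marsh".
Inside "monastery pitch box": head "box", modifier "monastery pitch".
Inside "monastery pitch": head "pitch", modifier "monastery".
Assembled: [[temple [marsh reed]] [[monastery pitch] box]].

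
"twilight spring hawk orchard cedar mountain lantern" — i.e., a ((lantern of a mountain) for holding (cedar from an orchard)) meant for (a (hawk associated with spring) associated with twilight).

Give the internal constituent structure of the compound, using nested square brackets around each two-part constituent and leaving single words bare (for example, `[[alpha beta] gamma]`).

[[twilight [spring hawk]] [[orchard cedar] [mountain lantern]]]

Overall it is a kind of lantern (specifically "orchard cedar mountain lantern"); the modifier is "twilight spring hawk".
"twilight spring hawk" → head "hawk" (specifically "spring hawk"), modifier "twilight".
"spring hawk" → head "hawk", modifier "spring".
"orchard cedar mountain lantern" → head "lantern" (specifically "mountain lantern"), modifier "orchard cedar".
"orchard cedar" → head "cedar", modifier "orchard".
"mountain lantern" → head "lantern", modifier "mountain".
Assembled: [[twilight [spring hawk]] [[orchard cedar] [mountain lantern]]].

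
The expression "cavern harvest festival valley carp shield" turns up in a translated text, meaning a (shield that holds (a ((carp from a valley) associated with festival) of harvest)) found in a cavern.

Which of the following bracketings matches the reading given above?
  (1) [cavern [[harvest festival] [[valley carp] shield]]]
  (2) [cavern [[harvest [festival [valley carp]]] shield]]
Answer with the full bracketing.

The paraphrase's head is the "shield" part ("harvest festival valley carp shield"); its modifier is "cavern".
That top-level split, carried through the inner groups, gives [cavern [[harvest [festival [valley carp]]] shield]].

[cavern [[harvest [festival [valley carp]]] shield]]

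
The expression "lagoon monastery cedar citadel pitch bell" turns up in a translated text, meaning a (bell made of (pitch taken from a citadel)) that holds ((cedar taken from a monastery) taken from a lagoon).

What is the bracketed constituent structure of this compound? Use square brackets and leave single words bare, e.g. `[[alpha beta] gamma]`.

Whole compound: head "bell" (specifically "citadel pitch bell"), modifier "lagoon monastery cedar".
Within "lagoon monastery cedar", the head is "cedar" (specifically "monastery cedar") and the modifier is "lagoon".
Within "monastery cedar", the head is "cedar" and the modifier is "monastery".
Within "citadel pitch bell", the head is "bell" and the modifier is "citadel pitch".
Within "citadel pitch", the head is "pitch" and the modifier is "citadel".
Assembled: [[lagoon [monastery cedar]] [[citadel pitch] bell]].

[[lagoon [monastery cedar]] [[citadel pitch] bell]]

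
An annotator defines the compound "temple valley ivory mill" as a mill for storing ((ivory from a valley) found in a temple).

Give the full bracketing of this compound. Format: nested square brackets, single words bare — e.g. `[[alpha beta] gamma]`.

[[temple [valley ivory]] mill]

Overall it is a kind of mill; the modifier is "temple valley ivory".
"temple valley ivory" → head "ivory" (specifically "valley ivory"), modifier "temple".
"valley ivory" → head "ivory", modifier "valley".
So the structure is [[temple [valley ivory]] mill].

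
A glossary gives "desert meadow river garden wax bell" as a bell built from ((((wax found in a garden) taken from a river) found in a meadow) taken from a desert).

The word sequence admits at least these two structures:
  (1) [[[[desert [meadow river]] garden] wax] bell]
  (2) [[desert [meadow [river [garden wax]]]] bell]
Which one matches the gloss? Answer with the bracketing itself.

The paraphrase's head is the "bell" part ("bell"); its modifier is "desert meadow river garden wax".
That top-level split, carried through the inner groups, gives [[desert [meadow [river [garden wax]]]] bell].

[[desert [meadow [river [garden wax]]]] bell]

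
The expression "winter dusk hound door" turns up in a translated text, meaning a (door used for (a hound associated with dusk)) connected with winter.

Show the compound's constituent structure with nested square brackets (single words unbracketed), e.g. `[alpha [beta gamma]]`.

[winter [[dusk hound] door]]

Whole compound: head "door" (specifically "dusk hound door"), modifier "winter".
Within "dusk hound door", the head is "door" and the modifier is "dusk hound".
Within "dusk hound", the head is "hound" and the modifier is "dusk".
Putting it together: [winter [[dusk hound] door]].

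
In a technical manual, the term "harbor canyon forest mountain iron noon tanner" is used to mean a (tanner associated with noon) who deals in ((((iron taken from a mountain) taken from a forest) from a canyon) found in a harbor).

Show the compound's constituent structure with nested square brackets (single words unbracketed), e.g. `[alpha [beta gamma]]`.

[[harbor [canyon [forest [mountain iron]]]] [noon tanner]]

At the top level: head "tanner" (specifically "noon tanner"); modifier "harbor canyon forest mountain iron".
Inside "harbor canyon forest mountain iron": head "iron" (specifically "canyon forest mountain iron"), modifier "harbor".
Inside "canyon forest mountain iron": head "iron" (specifically "forest mountain iron"), modifier "canyon".
Inside "forest mountain iron": head "iron" (specifically "mountain iron"), modifier "forest".
Inside "mountain iron": head "iron", modifier "mountain".
Inside "noon tanner": head "tanner", modifier "noon".
Assembled: [[harbor [canyon [forest [mountain iron]]]] [noon tanner]].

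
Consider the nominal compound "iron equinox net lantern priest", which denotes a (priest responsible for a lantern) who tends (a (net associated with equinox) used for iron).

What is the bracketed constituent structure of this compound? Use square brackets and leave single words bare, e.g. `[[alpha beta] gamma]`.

[[iron [equinox net]] [lantern priest]]

Overall it is a kind of priest (specifically "lantern priest"); the modifier is "iron equinox net".
"iron equinox net" → head "net" (specifically "equinox net"), modifier "iron".
"equinox net" → head "net", modifier "equinox".
"lantern priest" → head "priest", modifier "lantern".
Assembled: [[iron [equinox net]] [lantern priest]].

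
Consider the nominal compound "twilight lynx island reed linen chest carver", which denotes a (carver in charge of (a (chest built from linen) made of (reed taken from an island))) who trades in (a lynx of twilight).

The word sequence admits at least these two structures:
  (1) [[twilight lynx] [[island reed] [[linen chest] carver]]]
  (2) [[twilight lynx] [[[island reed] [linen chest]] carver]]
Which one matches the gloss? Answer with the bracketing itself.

[[twilight lynx] [[[island reed] [linen chest]] carver]]

The paraphrase's head is the "carver" part ("island reed linen chest carver"); its modifier is "twilight lynx".
That top-level split, carried through the inner groups, gives [[twilight lynx] [[[island reed] [linen chest]] carver]].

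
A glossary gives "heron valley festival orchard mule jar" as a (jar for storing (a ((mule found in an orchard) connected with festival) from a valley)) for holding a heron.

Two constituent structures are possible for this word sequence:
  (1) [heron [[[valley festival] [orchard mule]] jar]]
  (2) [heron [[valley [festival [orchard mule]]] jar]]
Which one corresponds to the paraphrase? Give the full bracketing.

[heron [[valley [festival [orchard mule]]] jar]]

The paraphrase's head is the "jar" part ("valley festival orchard mule jar"); its modifier is "heron".
That top-level split, carried through the inner groups, gives [heron [[valley [festival [orchard mule]]] jar]].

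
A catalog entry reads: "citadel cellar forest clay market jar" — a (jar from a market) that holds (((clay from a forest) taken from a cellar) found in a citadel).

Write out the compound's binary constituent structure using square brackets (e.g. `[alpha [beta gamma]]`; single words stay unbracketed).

Overall it is a kind of jar (specifically "market jar"); the modifier is "citadel cellar forest clay".
"citadel cellar forest clay" → head "clay" (specifically "cellar forest clay"), modifier "citadel".
"cellar forest clay" → head "clay" (specifically "forest clay"), modifier "cellar".
"forest clay" → head "clay", modifier "forest".
"market jar" → head "jar", modifier "market".
Putting it together: [[citadel [cellar [forest clay]]] [market jar]].

[[citadel [cellar [forest clay]]] [market jar]]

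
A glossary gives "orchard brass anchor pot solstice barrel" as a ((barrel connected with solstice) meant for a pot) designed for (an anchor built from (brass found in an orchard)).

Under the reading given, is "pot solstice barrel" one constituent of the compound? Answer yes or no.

The paraphrase groups the words so that "pot solstice barrel" is one unit: it corresponds to a single parenthesized sub-phrase.
The full structure is [[[orchard brass] anchor] [pot [solstice barrel]]], in which [pot solstice barrel] is a constituent.

yes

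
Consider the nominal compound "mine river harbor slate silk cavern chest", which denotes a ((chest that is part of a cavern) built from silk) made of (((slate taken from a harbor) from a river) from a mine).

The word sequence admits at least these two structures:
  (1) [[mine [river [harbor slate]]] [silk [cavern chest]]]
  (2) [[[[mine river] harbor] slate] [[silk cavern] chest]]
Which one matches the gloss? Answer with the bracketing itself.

The paraphrase's head is the "chest" part ("silk cavern chest"); its modifier is "mine river harbor slate".
That top-level split, carried through the inner groups, gives [[mine [river [harbor slate]]] [silk [cavern chest]]].

[[mine [river [harbor slate]]] [silk [cavern chest]]]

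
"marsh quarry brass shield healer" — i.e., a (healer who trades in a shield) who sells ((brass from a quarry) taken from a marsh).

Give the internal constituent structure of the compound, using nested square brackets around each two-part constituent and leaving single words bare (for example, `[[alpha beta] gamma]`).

[[marsh [quarry brass]] [shield healer]]

The outermost head in the paraphrase is "healer" (specifically "shield healer"), modified by "marsh quarry brass".
Within "marsh quarry brass", the head is "brass" (specifically "quarry brass") and the modifier is "marsh".
Within "quarry brass", the head is "brass" and the modifier is "quarry".
Within "shield healer", the head is "healer" and the modifier is "shield".
Putting it together: [[marsh [quarry brass]] [shield healer]].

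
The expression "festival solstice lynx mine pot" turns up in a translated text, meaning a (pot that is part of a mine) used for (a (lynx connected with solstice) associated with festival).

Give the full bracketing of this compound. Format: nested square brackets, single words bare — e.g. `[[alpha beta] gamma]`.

The outermost head in the paraphrase is "pot" (specifically "mine pot"), modified by "festival solstice lynx".
Inside "festival solstice lynx": head "lynx" (specifically "solstice lynx"), modifier "festival".
Inside "solstice lynx": head "lynx", modifier "solstice".
Inside "mine pot": head "pot", modifier "mine".
Putting it together: [[festival [solstice lynx]] [mine pot]].

[[festival [solstice lynx]] [mine pot]]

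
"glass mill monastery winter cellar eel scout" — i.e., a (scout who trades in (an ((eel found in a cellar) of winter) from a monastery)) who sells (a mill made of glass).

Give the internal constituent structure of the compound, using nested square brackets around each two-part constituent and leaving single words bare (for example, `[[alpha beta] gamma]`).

[[glass mill] [[monastery [winter [cellar eel]]] scout]]

Overall it is a kind of scout (specifically "monastery winter cellar eel scout"); the modifier is "glass mill".
Inside "glass mill": head "mill", modifier "glass".
Inside "monastery winter cellar eel scout": head "scout", modifier "monastery winter cellar eel".
Inside "monastery winter cellar eel": head "eel" (specifically "winter cellar eel"), modifier "monastery".
Inside "winter cellar eel": head "eel" (specifically "cellar eel"), modifier "winter".
Inside "cellar eel": head "eel", modifier "cellar".
Putting it together: [[glass mill] [[monastery [winter [cellar eel]]] scout]].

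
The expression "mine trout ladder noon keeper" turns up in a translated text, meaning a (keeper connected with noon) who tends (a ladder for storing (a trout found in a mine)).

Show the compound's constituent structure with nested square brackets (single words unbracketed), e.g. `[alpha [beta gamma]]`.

At the top level: head "keeper" (specifically "noon keeper"); modifier "mine trout ladder".
Within "mine trout ladder", the head is "ladder" and the modifier is "mine trout".
Within "mine trout", the head is "trout" and the modifier is "mine".
Within "noon keeper", the head is "keeper" and the modifier is "noon".
Putting it together: [[[mine trout] ladder] [noon keeper]].

[[[mine trout] ladder] [noon keeper]]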